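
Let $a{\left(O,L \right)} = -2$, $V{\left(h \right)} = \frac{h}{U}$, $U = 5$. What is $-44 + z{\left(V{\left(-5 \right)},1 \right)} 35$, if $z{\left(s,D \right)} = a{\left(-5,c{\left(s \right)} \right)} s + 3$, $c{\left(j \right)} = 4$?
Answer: $131$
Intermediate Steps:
$V{\left(h \right)} = \frac{h}{5}$
$z{\left(s,D \right)} = 3 - 2 s$ ($z{\left(s,D \right)} = - 2 s + 3 = 3 - 2 s$)
$-44 + z{\left(V{\left(-5 \right)},1 \right)} 35 = -44 + \left(3 - 2 \cdot \frac{1}{5} \left(-5\right)\right) 35 = -44 + \left(3 - -2\right) 35 = -44 + \left(3 + 2\right) 35 = -44 + 5 \cdot 35 = -44 + 175 = 131$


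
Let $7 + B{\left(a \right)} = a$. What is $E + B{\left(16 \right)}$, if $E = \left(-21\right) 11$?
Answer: $-222$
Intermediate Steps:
$E = -231$
$B{\left(a \right)} = -7 + a$
$E + B{\left(16 \right)} = -231 + \left(-7 + 16\right) = -231 + 9 = -222$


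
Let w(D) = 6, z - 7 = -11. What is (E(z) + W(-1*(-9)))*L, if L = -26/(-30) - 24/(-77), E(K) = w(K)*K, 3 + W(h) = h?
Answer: -8166/385 ≈ -21.210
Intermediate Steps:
z = -4 (z = 7 - 11 = -4)
W(h) = -3 + h
E(K) = 6*K
L = 1361/1155 (L = -26*(-1/30) - 24*(-1/77) = 13/15 + 24/77 = 1361/1155 ≈ 1.1784)
(E(z) + W(-1*(-9)))*L = (6*(-4) + (-3 - 1*(-9)))*(1361/1155) = (-24 + (-3 + 9))*(1361/1155) = (-24 + 6)*(1361/1155) = -18*1361/1155 = -8166/385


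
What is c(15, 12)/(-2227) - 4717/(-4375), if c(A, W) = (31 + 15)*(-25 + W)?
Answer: 13121009/9743125 ≈ 1.3467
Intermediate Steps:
c(A, W) = -1150 + 46*W (c(A, W) = 46*(-25 + W) = -1150 + 46*W)
c(15, 12)/(-2227) - 4717/(-4375) = (-1150 + 46*12)/(-2227) - 4717/(-4375) = (-1150 + 552)*(-1/2227) - 4717*(-1/4375) = -598*(-1/2227) + 4717/4375 = 598/2227 + 4717/4375 = 13121009/9743125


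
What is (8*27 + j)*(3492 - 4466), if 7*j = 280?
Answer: -249344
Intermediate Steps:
j = 40 (j = (⅐)*280 = 40)
(8*27 + j)*(3492 - 4466) = (8*27 + 40)*(3492 - 4466) = (216 + 40)*(-974) = 256*(-974) = -249344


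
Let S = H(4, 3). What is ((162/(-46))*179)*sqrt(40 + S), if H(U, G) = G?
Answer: -14499*sqrt(43)/23 ≈ -4133.8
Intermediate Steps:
S = 3
((162/(-46))*179)*sqrt(40 + S) = ((162/(-46))*179)*sqrt(40 + 3) = ((162*(-1/46))*179)*sqrt(43) = (-81/23*179)*sqrt(43) = -14499*sqrt(43)/23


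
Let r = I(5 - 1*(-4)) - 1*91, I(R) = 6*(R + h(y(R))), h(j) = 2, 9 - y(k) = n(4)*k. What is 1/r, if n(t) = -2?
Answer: -1/25 ≈ -0.040000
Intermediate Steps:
y(k) = 9 + 2*k (y(k) = 9 - (-2)*k = 9 + 2*k)
I(R) = 12 + 6*R (I(R) = 6*(R + 2) = 6*(2 + R) = 12 + 6*R)
r = -25 (r = (12 + 6*(5 - 1*(-4))) - 1*91 = (12 + 6*(5 + 4)) - 91 = (12 + 6*9) - 91 = (12 + 54) - 91 = 66 - 91 = -25)
1/r = 1/(-25) = -1/25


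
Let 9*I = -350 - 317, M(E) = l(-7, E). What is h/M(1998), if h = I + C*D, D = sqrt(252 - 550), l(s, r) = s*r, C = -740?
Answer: 667/125874 + 10*I*sqrt(298)/189 ≈ 0.0052989 + 0.91337*I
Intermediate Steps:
l(s, r) = r*s
M(E) = -7*E (M(E) = E*(-7) = -7*E)
D = I*sqrt(298) (D = sqrt(-298) = I*sqrt(298) ≈ 17.263*I)
I = -667/9 (I = (-350 - 317)/9 = (1/9)*(-667) = -667/9 ≈ -74.111)
h = -667/9 - 740*I*sqrt(298) ≈ -74.111 - 12774.0*I
h/M(1998) = (-667/9 - 740*I*sqrt(298))/((-7*1998)) = (-667/9 - 740*I*sqrt(298))/(-13986) = (-667/9 - 740*I*sqrt(298))*(-1/13986) = 667/125874 + 10*I*sqrt(298)/189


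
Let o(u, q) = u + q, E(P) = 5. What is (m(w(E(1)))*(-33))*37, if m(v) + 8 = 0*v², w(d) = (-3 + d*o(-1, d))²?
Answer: 9768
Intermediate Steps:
o(u, q) = q + u
w(d) = (-3 + d*(-1 + d))² (w(d) = (-3 + d*(d - 1))² = (-3 + d*(-1 + d))²)
m(v) = -8 (m(v) = -8 + 0*v² = -8 + 0 = -8)
(m(w(E(1)))*(-33))*37 = -8*(-33)*37 = 264*37 = 9768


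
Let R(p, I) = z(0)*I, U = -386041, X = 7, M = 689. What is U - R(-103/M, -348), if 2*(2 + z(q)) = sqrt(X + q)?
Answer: -386737 + 174*sqrt(7) ≈ -3.8628e+5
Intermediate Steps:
z(q) = -2 + sqrt(7 + q)/2
R(p, I) = I*(-2 + sqrt(7)/2) (R(p, I) = (-2 + sqrt(7 + 0)/2)*I = (-2 + sqrt(7)/2)*I = I*(-2 + sqrt(7)/2))
U - R(-103/M, -348) = -386041 - (-348)*(-4 + sqrt(7))/2 = -386041 - (696 - 174*sqrt(7)) = -386041 + (-696 + 174*sqrt(7)) = -386737 + 174*sqrt(7)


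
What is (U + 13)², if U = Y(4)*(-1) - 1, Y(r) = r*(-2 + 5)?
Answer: 0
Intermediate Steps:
Y(r) = 3*r (Y(r) = r*3 = 3*r)
U = -13 (U = (3*4)*(-1) - 1 = 12*(-1) - 1 = -12 - 1 = -13)
(U + 13)² = (-13 + 13)² = 0² = 0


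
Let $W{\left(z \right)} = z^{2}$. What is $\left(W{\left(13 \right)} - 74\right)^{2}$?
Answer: $9025$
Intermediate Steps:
$\left(W{\left(13 \right)} - 74\right)^{2} = \left(13^{2} - 74\right)^{2} = \left(169 - 74\right)^{2} = 95^{2} = 9025$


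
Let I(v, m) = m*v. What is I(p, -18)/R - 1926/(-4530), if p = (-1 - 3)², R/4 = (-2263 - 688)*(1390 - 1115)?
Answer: 52110777/122540275 ≈ 0.42525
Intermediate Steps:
R = -3246100 (R = 4*((-2263 - 688)*(1390 - 1115)) = 4*(-2951*275) = 4*(-811525) = -3246100)
p = 16 (p = (-4)² = 16)
I(p, -18)/R - 1926/(-4530) = -18*16/(-3246100) - 1926/(-4530) = -288*(-1/3246100) - 1926*(-1/4530) = 72/811525 + 321/755 = 52110777/122540275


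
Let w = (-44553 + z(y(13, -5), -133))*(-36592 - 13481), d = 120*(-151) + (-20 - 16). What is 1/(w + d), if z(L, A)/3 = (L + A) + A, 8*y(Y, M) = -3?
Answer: 8/18167190393 ≈ 4.4035e-10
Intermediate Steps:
y(Y, M) = -3/8 (y(Y, M) = (1/8)*(-3) = -3/8)
z(L, A) = 3*L + 6*A (z(L, A) = 3*((L + A) + A) = 3*((A + L) + A) = 3*(L + 2*A) = 3*L + 6*A)
d = -18156 (d = -18120 - 36 = -18156)
w = 18167335641/8 (w = (-44553 + (3*(-3/8) + 6*(-133)))*(-36592 - 13481) = (-44553 + (-9/8 - 798))*(-50073) = (-44553 - 6393/8)*(-50073) = -362817/8*(-50073) = 18167335641/8 ≈ 2.2709e+9)
1/(w + d) = 1/(18167335641/8 - 18156) = 1/(18167190393/8) = 8/18167190393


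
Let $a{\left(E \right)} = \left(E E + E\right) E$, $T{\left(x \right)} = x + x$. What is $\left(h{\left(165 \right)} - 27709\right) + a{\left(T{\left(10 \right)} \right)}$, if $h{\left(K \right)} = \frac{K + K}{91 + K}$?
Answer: $- \frac{2471387}{128} \approx -19308.0$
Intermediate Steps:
$T{\left(x \right)} = 2 x$
$h{\left(K \right)} = \frac{2 K}{91 + K}$
$a{\left(E \right)} = E \left(E + E^{2}\right)$ ($a{\left(E \right)} = \left(E^{2} + E\right) E = \left(E + E^{2}\right) E = E \left(E + E^{2}\right)$)
$\left(h{\left(165 \right)} - 27709\right) + a{\left(T{\left(10 \right)} \right)} = \left(2 \cdot 165 \frac{1}{91 + 165} - 27709\right) + \left(2 \cdot 10\right)^{2} \left(1 + 2 \cdot 10\right) = \left(2 \cdot 165 \cdot \frac{1}{256} - 27709\right) + 20^{2} \left(1 + 20\right) = \left(2 \cdot 165 \cdot \frac{1}{256} - 27709\right) + 400 \cdot 21 = \left(\frac{165}{128} - 27709\right) + 8400 = - \frac{3546587}{128} + 8400 = - \frac{2471387}{128}$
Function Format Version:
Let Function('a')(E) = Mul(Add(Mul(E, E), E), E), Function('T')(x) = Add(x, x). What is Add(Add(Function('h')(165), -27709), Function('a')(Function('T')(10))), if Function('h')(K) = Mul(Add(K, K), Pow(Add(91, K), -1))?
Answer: Rational(-2471387, 128) ≈ -19308.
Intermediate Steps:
Function('T')(x) = Mul(2, x)
Function('h')(K) = Mul(2, K, Pow(Add(91, K), -1)) (Function('h')(K) = Mul(Mul(2, K), Pow(Add(91, K), -1)) = Mul(2, K, Pow(Add(91, K), -1)))
Function('a')(E) = Mul(E, Add(E, Pow(E, 2))) (Function('a')(E) = Mul(Add(Pow(E, 2), E), E) = Mul(Add(E, Pow(E, 2)), E) = Mul(E, Add(E, Pow(E, 2))))
Add(Add(Function('h')(165), -27709), Function('a')(Function('T')(10))) = Add(Add(Mul(2, 165, Pow(Add(91, 165), -1)), -27709), Mul(Pow(Mul(2, 10), 2), Add(1, Mul(2, 10)))) = Add(Add(Mul(2, 165, Pow(256, -1)), -27709), Mul(Pow(20, 2), Add(1, 20))) = Add(Add(Mul(2, 165, Rational(1, 256)), -27709), Mul(400, 21)) = Add(Add(Rational(165, 128), -27709), 8400) = Add(Rational(-3546587, 128), 8400) = Rational(-2471387, 128)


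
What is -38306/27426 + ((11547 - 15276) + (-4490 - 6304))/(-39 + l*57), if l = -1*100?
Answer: 29744944/26232969 ≈ 1.1339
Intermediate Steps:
l = -100
-38306/27426 + ((11547 - 15276) + (-4490 - 6304))/(-39 + l*57) = -38306/27426 + ((11547 - 15276) + (-4490 - 6304))/(-39 - 100*57) = -38306*1/27426 + (-3729 - 10794)/(-39 - 5700) = -19153/13713 - 14523/(-5739) = -19153/13713 - 14523*(-1/5739) = -19153/13713 + 4841/1913 = 29744944/26232969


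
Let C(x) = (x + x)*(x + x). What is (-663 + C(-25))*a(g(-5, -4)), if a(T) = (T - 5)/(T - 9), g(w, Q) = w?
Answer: 9185/7 ≈ 1312.1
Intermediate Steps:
a(T) = (-5 + T)/(-9 + T)
C(x) = 4*x² (C(x) = (2*x)*(2*x) = 4*x²)
(-663 + C(-25))*a(g(-5, -4)) = (-663 + 4*(-25)²)*((-5 - 5)/(-9 - 5)) = (-663 + 4*625)*(-10/(-14)) = (-663 + 2500)*(-1/14*(-10)) = 1837*(5/7) = 9185/7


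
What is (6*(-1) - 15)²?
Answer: 441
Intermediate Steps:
(6*(-1) - 15)² = (-6 - 15)² = (-21)² = 441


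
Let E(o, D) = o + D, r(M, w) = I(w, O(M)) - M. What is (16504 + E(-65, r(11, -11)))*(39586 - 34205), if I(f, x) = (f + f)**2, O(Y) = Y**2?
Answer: 91003472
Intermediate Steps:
I(f, x) = 4*f**2 (I(f, x) = (2*f)**2 = 4*f**2)
r(M, w) = -M + 4*w**2 (r(M, w) = 4*w**2 - M = -M + 4*w**2)
E(o, D) = D + o
(16504 + E(-65, r(11, -11)))*(39586 - 34205) = (16504 + ((-1*11 + 4*(-11)**2) - 65))*(39586 - 34205) = (16504 + ((-11 + 4*121) - 65))*5381 = (16504 + ((-11 + 484) - 65))*5381 = (16504 + (473 - 65))*5381 = (16504 + 408)*5381 = 16912*5381 = 91003472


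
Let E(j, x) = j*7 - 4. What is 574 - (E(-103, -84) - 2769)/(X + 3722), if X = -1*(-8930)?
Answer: 3632871/6326 ≈ 574.28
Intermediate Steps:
X = 8930
E(j, x) = -4 + 7*j (E(j, x) = 7*j - 4 = -4 + 7*j)
574 - (E(-103, -84) - 2769)/(X + 3722) = 574 - ((-4 + 7*(-103)) - 2769)/(8930 + 3722) = 574 - ((-4 - 721) - 2769)/12652 = 574 - (-725 - 2769)/12652 = 574 - (-3494)/12652 = 574 - 1*(-1747/6326) = 574 + 1747/6326 = 3632871/6326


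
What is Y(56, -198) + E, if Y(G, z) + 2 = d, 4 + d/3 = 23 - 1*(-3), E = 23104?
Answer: 23168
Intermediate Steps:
d = 66 (d = -12 + 3*(23 - 1*(-3)) = -12 + 3*(23 + 3) = -12 + 3*26 = -12 + 78 = 66)
Y(G, z) = 64 (Y(G, z) = -2 + 66 = 64)
Y(56, -198) + E = 64 + 23104 = 23168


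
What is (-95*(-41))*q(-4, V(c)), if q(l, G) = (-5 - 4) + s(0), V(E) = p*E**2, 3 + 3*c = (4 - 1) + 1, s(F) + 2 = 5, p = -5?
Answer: -23370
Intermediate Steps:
s(F) = 3 (s(F) = -2 + 5 = 3)
c = 1/3 (c = -1 + ((4 - 1) + 1)/3 = -1 + (3 + 1)/3 = -1 + (1/3)*4 = -1 + 4/3 = 1/3 ≈ 0.33333)
V(E) = -5*E**2
q(l, G) = -6 (q(l, G) = (-5 - 4) + 3 = -9 + 3 = -6)
(-95*(-41))*q(-4, V(c)) = -95*(-41)*(-6) = 3895*(-6) = -23370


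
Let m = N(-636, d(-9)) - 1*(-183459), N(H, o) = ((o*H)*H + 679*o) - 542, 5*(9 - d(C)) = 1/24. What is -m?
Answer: -91826773/24 ≈ -3.8261e+6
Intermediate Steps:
d(C) = 1079/120 (d(C) = 9 - ⅕/24 = 9 - ⅕*1/24 = 9 - 1/120 = 1079/120)
N(H, o) = -542 + 679*o + o*H² (N(H, o) = ((H*o)*H + 679*o) - 542 = (o*H² + 679*o) - 542 = (679*o + o*H²) - 542 = -542 + 679*o + o*H²)
m = 91826773/24 (m = (-542 + 679*(1079/120) + (1079/120)*(-636)²) - 1*(-183459) = (-542 + 732641/120 + (1079/120)*404496) + 183459 = (-542 + 732641/120 + 18185466/5) + 183459 = 87423757/24 + 183459 = 91826773/24 ≈ 3.8261e+6)
-m = -1*91826773/24 = -91826773/24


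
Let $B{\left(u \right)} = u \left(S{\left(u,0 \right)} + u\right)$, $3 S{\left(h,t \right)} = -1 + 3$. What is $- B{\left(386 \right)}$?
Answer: $- \frac{447760}{3} \approx -1.4925 \cdot 10^{5}$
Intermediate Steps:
$S{\left(h,t \right)} = \frac{2}{3}$ ($S{\left(h,t \right)} = \frac{-1 + 3}{3} = \frac{1}{3} \cdot 2 = \frac{2}{3}$)
$B{\left(u \right)} = u \left(\frac{2}{3} + u\right)$
$- B{\left(386 \right)} = - \frac{386 \left(2 + 3 \cdot 386\right)}{3} = - \frac{386 \left(2 + 1158\right)}{3} = - \frac{386 \cdot 1160}{3} = \left(-1\right) \frac{447760}{3} = - \frac{447760}{3}$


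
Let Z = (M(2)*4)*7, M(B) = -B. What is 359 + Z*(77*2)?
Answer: -8265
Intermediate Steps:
Z = -56 (Z = (-1*2*4)*7 = -2*4*7 = -8*7 = -56)
359 + Z*(77*2) = 359 - 4312*2 = 359 - 56*154 = 359 - 8624 = -8265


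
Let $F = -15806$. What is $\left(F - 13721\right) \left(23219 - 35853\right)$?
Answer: $373044118$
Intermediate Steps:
$\left(F - 13721\right) \left(23219 - 35853\right) = \left(-15806 - 13721\right) \left(23219 - 35853\right) = \left(-29527\right) \left(-12634\right) = 373044118$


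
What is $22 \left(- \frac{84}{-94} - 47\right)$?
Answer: $- \frac{47674}{47} \approx -1014.3$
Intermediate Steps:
$22 \left(- \frac{84}{-94} - 47\right) = 22 \left(\left(-84\right) \left(- \frac{1}{94}\right) - 47\right) = 22 \left(\frac{42}{47} - 47\right) = 22 \left(- \frac{2167}{47}\right) = - \frac{47674}{47}$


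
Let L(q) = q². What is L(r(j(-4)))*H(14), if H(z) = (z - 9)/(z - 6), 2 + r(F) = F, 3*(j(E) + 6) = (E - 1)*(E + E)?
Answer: 160/9 ≈ 17.778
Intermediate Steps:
j(E) = -6 + 2*E*(-1 + E)/3 (j(E) = -6 + ((E - 1)*(E + E))/3 = -6 + ((-1 + E)*(2*E))/3 = -6 + (2*E*(-1 + E))/3 = -6 + 2*E*(-1 + E)/3)
r(F) = -2 + F
H(z) = (-9 + z)/(-6 + z)
L(r(j(-4)))*H(14) = (-2 + (-6 - ⅔*(-4) + (⅔)*(-4)²))²*((-9 + 14)/(-6 + 14)) = (-2 + (-6 + 8/3 + (⅔)*16))²*(5/8) = (-2 + (-6 + 8/3 + 32/3))²*((⅛)*5) = (-2 + 22/3)²*(5/8) = (16/3)²*(5/8) = (256/9)*(5/8) = 160/9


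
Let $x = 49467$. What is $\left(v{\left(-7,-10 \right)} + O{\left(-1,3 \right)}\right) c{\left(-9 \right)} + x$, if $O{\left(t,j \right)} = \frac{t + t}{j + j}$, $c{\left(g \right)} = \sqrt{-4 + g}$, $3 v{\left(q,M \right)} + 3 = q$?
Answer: $49467 - \frac{11 i \sqrt{13}}{3} \approx 49467.0 - 13.22 i$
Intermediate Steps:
$v{\left(q,M \right)} = -1 + \frac{q}{3}$
$O{\left(t,j \right)} = \frac{t}{j}$ ($O{\left(t,j \right)} = \frac{2 t}{2 j} = 2 t \frac{1}{2 j} = \frac{t}{j}$)
$\left(v{\left(-7,-10 \right)} + O{\left(-1,3 \right)}\right) c{\left(-9 \right)} + x = \left(\left(-1 + \frac{1}{3} \left(-7\right)\right) - \frac{1}{3}\right) \sqrt{-4 - 9} + 49467 = \left(\left(-1 - \frac{7}{3}\right) - \frac{1}{3}\right) \sqrt{-13} + 49467 = \left(- \frac{10}{3} - \frac{1}{3}\right) i \sqrt{13} + 49467 = - \frac{11 i \sqrt{13}}{3} + 49467 = 49467 - \frac{11 i \sqrt{13}}{3}$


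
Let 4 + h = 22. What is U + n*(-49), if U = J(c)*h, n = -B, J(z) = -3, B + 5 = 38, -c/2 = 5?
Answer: 1563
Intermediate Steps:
c = -10 (c = -2*5 = -10)
B = 33 (B = -5 + 38 = 33)
h = 18 (h = -4 + 22 = 18)
n = -33 (n = -1*33 = -33)
U = -54 (U = -3*18 = -54)
U + n*(-49) = -54 - 33*(-49) = -54 + 1617 = 1563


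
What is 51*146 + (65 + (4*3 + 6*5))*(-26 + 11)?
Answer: 5841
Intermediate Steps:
51*146 + (65 + (4*3 + 6*5))*(-26 + 11) = 7446 + (65 + (12 + 30))*(-15) = 7446 + (65 + 42)*(-15) = 7446 + 107*(-15) = 7446 - 1605 = 5841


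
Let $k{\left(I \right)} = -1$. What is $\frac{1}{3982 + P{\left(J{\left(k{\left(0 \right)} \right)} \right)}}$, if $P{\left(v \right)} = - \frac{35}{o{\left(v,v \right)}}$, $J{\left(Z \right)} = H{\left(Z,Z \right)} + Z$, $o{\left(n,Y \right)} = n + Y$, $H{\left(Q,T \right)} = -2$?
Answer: $\frac{6}{23927} \approx 0.00025076$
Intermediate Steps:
$o{\left(n,Y \right)} = Y + n$
$J{\left(Z \right)} = -2 + Z$
$P{\left(v \right)} = - \frac{35}{2 v}$ ($P{\left(v \right)} = - \frac{35}{v + v} = - \frac{35}{2 v}$)
$\frac{1}{3982 + P{\left(J{\left(k{\left(0 \right)} \right)} \right)}} = \frac{1}{3982 - \frac{35}{2 \left(-2 - 1\right)}} = \frac{1}{3982 - \frac{35}{2 \left(-3\right)}} = \frac{1}{3982 - - \frac{35}{6}} = \frac{1}{3982 + \frac{35}{6}} = \frac{1}{\frac{23927}{6}} = \frac{6}{23927}$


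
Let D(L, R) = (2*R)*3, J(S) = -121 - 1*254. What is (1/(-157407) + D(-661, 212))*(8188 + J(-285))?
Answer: 1564332165539/157407 ≈ 9.9381e+6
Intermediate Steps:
J(S) = -375 (J(S) = -121 - 254 = -375)
D(L, R) = 6*R
(1/(-157407) + D(-661, 212))*(8188 + J(-285)) = (1/(-157407) + 6*212)*(8188 - 375) = (-1/157407 + 1272)*7813 = (200221703/157407)*7813 = 1564332165539/157407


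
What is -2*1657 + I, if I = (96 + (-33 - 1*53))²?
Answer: -3214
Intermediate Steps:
I = 100 (I = (96 + (-33 - 53))² = (96 - 86)² = 10² = 100)
-2*1657 + I = -2*1657 + 100 = -3314 + 100 = -3214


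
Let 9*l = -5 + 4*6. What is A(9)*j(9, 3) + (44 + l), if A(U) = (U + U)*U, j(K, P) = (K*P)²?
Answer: 1063297/9 ≈ 1.1814e+5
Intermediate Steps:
l = 19/9 (l = (-5 + 4*6)/9 = (-5 + 24)/9 = (⅑)*19 = 19/9 ≈ 2.1111)
j(K, P) = K²*P²
A(U) = 2*U² (A(U) = (2*U)*U = 2*U²)
A(9)*j(9, 3) + (44 + l) = (2*9²)*(9²*3²) + (44 + 19/9) = (2*81)*(81*9) + 415/9 = 162*729 + 415/9 = 118098 + 415/9 = 1063297/9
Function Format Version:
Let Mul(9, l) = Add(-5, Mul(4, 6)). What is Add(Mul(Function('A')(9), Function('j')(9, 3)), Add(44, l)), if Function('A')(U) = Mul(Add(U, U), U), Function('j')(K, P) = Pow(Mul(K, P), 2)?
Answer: Rational(1063297, 9) ≈ 1.1814e+5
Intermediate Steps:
l = Rational(19, 9) (l = Mul(Rational(1, 9), Add(-5, Mul(4, 6))) = Mul(Rational(1, 9), Add(-5, 24)) = Mul(Rational(1, 9), 19) = Rational(19, 9) ≈ 2.1111)
Function('j')(K, P) = Mul(Pow(K, 2), Pow(P, 2))
Function('A')(U) = Mul(2, Pow(U, 2)) (Function('A')(U) = Mul(Mul(2, U), U) = Mul(2, Pow(U, 2)))
Add(Mul(Function('A')(9), Function('j')(9, 3)), Add(44, l)) = Add(Mul(Mul(2, Pow(9, 2)), Mul(Pow(9, 2), Pow(3, 2))), Add(44, Rational(19, 9))) = Add(Mul(Mul(2, 81), Mul(81, 9)), Rational(415, 9)) = Add(Mul(162, 729), Rational(415, 9)) = Add(118098, Rational(415, 9)) = Rational(1063297, 9)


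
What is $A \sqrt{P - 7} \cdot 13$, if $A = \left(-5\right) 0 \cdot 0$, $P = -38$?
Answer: $0$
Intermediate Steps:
$A = 0$ ($A = 0 \cdot 0 = 0$)
$A \sqrt{P - 7} \cdot 13 = 0 \sqrt{-38 - 7} \cdot 13 = 0 \sqrt{-45} \cdot 13 = 0 \cdot 3 i \sqrt{5} \cdot 13 = 0 \cdot 13 = 0$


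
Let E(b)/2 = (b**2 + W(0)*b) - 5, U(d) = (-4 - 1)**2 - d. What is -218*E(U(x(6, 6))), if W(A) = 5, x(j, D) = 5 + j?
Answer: -113796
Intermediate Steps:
U(d) = 25 - d (U(d) = (-5)**2 - d = 25 - d)
E(b) = -10 + 2*b**2 + 10*b (E(b) = 2*((b**2 + 5*b) - 5) = 2*(-5 + b**2 + 5*b) = -10 + 2*b**2 + 10*b)
-218*E(U(x(6, 6))) = -218*(-10 + 2*(25 - (5 + 6))**2 + 10*(25 - (5 + 6))) = -218*(-10 + 2*(25 - 1*11)**2 + 10*(25 - 1*11)) = -218*(-10 + 2*(25 - 11)**2 + 10*(25 - 11)) = -218*(-10 + 2*14**2 + 10*14) = -218*(-10 + 2*196 + 140) = -218*(-10 + 392 + 140) = -218*522 = -113796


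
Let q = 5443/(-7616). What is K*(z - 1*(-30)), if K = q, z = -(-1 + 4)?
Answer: -146961/7616 ≈ -19.296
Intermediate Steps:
z = -3 (z = -1*3 = -3)
q = -5443/7616 (q = 5443*(-1/7616) = -5443/7616 ≈ -0.71468)
K = -5443/7616 ≈ -0.71468
K*(z - 1*(-30)) = -5443*(-3 - 1*(-30))/7616 = -5443*(-3 + 30)/7616 = -5443/7616*27 = -146961/7616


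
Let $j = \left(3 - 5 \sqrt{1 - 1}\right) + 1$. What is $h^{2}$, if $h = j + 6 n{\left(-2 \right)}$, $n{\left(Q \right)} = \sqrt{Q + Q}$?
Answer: $-128 + 96 i \approx -128.0 + 96.0 i$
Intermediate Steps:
$n{\left(Q \right)} = \sqrt{2} \sqrt{Q}$ ($n{\left(Q \right)} = \sqrt{2 Q} = \sqrt{2} \sqrt{Q}$)
$j = 4$ ($j = \left(3 - 5 \sqrt{0}\right) + 1 = \left(3 - 0\right) + 1 = \left(3 + 0\right) + 1 = 3 + 1 = 4$)
$h = 4 + 12 i$ ($h = 4 + 6 \sqrt{2} \sqrt{-2} = 4 + 6 \sqrt{2} i \sqrt{2} = 4 + 6 \cdot 2 i = 4 + 12 i \approx 4.0 + 12.0 i$)
$h^{2} = \left(4 + 12 i\right)^{2}$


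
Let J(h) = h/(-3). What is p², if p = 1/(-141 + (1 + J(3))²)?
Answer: 1/19881 ≈ 5.0299e-5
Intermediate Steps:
J(h) = -h/3 (J(h) = h*(-⅓) = -h/3)
p = -1/141 (p = 1/(-141 + (1 - ⅓*3)²) = 1/(-141 + (1 - 1)²) = 1/(-141 + 0²) = 1/(-141 + 0) = 1/(-141) = -1/141 ≈ -0.0070922)
p² = (-1/141)² = 1/19881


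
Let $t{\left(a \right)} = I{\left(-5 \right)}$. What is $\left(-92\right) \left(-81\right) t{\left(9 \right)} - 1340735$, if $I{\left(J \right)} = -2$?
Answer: $-1355639$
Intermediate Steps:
$t{\left(a \right)} = -2$
$\left(-92\right) \left(-81\right) t{\left(9 \right)} - 1340735 = \left(-92\right) \left(-81\right) \left(-2\right) - 1340735 = 7452 \left(-2\right) - 1340735 = -14904 - 1340735 = -1355639$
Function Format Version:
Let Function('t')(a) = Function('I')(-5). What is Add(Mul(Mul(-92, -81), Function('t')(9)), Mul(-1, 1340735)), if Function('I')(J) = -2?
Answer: -1355639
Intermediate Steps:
Function('t')(a) = -2
Add(Mul(Mul(-92, -81), Function('t')(9)), Mul(-1, 1340735)) = Add(Mul(Mul(-92, -81), -2), Mul(-1, 1340735)) = Add(Mul(7452, -2), -1340735) = Add(-14904, -1340735) = -1355639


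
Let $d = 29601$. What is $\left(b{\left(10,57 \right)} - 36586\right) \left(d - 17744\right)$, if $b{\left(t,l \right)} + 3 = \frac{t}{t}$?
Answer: $-433823916$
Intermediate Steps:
$b{\left(t,l \right)} = -2$ ($b{\left(t,l \right)} = -3 + \frac{t}{t} = -3 + 1 = -2$)
$\left(b{\left(10,57 \right)} - 36586\right) \left(d - 17744\right) = \left(-2 - 36586\right) \left(29601 - 17744\right) = \left(-36588\right) 11857 = -433823916$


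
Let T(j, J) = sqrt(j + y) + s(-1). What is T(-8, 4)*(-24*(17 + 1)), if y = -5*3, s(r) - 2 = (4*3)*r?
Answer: 4320 - 432*I*sqrt(23) ≈ 4320.0 - 2071.8*I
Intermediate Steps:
s(r) = 2 + 12*r (s(r) = 2 + (4*3)*r = 2 + 12*r)
y = -15
T(j, J) = -10 + sqrt(-15 + j) (T(j, J) = sqrt(j - 15) + (2 + 12*(-1)) = sqrt(-15 + j) + (2 - 12) = sqrt(-15 + j) - 10 = -10 + sqrt(-15 + j))
T(-8, 4)*(-24*(17 + 1)) = (-10 + sqrt(-15 - 8))*(-24*(17 + 1)) = (-10 + sqrt(-23))*(-24*18) = (-10 + I*sqrt(23))*(-432) = 4320 - 432*I*sqrt(23)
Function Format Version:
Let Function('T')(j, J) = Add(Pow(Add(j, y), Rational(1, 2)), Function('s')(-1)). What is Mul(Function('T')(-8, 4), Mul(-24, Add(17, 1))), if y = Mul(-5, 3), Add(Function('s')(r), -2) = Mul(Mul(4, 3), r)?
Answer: Add(4320, Mul(-432, I, Pow(23, Rational(1, 2)))) ≈ Add(4320.0, Mul(-2071.8, I))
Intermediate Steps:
Function('s')(r) = Add(2, Mul(12, r)) (Function('s')(r) = Add(2, Mul(Mul(4, 3), r)) = Add(2, Mul(12, r)))
y = -15
Function('T')(j, J) = Add(-10, Pow(Add(-15, j), Rational(1, 2))) (Function('T')(j, J) = Add(Pow(Add(j, -15), Rational(1, 2)), Add(2, Mul(12, -1))) = Add(Pow(Add(-15, j), Rational(1, 2)), Add(2, -12)) = Add(Pow(Add(-15, j), Rational(1, 2)), -10) = Add(-10, Pow(Add(-15, j), Rational(1, 2))))
Mul(Function('T')(-8, 4), Mul(-24, Add(17, 1))) = Mul(Add(-10, Pow(Add(-15, -8), Rational(1, 2))), Mul(-24, Add(17, 1))) = Mul(Add(-10, Pow(-23, Rational(1, 2))), Mul(-24, 18)) = Mul(Add(-10, Mul(I, Pow(23, Rational(1, 2)))), -432) = Add(4320, Mul(-432, I, Pow(23, Rational(1, 2))))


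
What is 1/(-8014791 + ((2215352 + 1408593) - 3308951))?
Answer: -1/7699797 ≈ -1.2987e-7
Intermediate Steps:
1/(-8014791 + ((2215352 + 1408593) - 3308951)) = 1/(-8014791 + (3623945 - 3308951)) = 1/(-8014791 + 314994) = 1/(-7699797) = -1/7699797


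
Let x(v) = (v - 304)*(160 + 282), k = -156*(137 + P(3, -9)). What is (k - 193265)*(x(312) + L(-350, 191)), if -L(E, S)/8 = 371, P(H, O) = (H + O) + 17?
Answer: -122888504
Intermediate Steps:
P(H, O) = 17 + H + O
L(E, S) = -2968 (L(E, S) = -8*371 = -2968)
k = -23088 (k = -156*(137 + (17 + 3 - 9)) = -156*(137 + 11) = -156*148 = -23088)
x(v) = -134368 + 442*v (x(v) = (-304 + v)*442 = -134368 + 442*v)
(k - 193265)*(x(312) + L(-350, 191)) = (-23088 - 193265)*((-134368 + 442*312) - 2968) = -216353*((-134368 + 137904) - 2968) = -216353*(3536 - 2968) = -216353*568 = -122888504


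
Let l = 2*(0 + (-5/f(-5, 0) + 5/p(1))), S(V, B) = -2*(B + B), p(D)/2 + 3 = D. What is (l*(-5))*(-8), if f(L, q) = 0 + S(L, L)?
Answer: -120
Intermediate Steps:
p(D) = -6 + 2*D
S(V, B) = -4*B
f(L, q) = -4*L (f(L, q) = 0 - 4*L = -4*L)
l = -3 (l = 2*(0 + (-5/((-4*(-5))) + 5/(-6 + 2*1))) = 2*(0 + (-5/20 + 5/(-6 + 2))) = 2*(0 + (-5*1/20 + 5/(-4))) = 2*(0 + (-¼ + 5*(-¼))) = 2*(0 + (-¼ - 5/4)) = 2*(0 - 3/2) = 2*(-3/2) = -3)
(l*(-5))*(-8) = -3*(-5)*(-8) = 15*(-8) = -120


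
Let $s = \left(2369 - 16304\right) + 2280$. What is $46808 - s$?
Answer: $58463$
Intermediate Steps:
$s = -11655$ ($s = -13935 + 2280 = -11655$)
$46808 - s = 46808 - -11655 = 46808 + 11655 = 58463$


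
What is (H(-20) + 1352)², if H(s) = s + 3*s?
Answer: 1617984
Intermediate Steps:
H(s) = 4*s
(H(-20) + 1352)² = (4*(-20) + 1352)² = (-80 + 1352)² = 1272² = 1617984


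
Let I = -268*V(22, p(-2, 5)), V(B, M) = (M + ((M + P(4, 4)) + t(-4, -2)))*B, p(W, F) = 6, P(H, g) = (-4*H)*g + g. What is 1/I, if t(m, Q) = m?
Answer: 1/306592 ≈ 3.2617e-6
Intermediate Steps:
P(H, g) = g - 4*H*g (P(H, g) = -4*H*g + g = g - 4*H*g)
V(B, M) = B*(-64 + 2*M) (V(B, M) = (M + ((M + 4*(1 - 4*4)) - 4))*B = (M + ((M + 4*(1 - 16)) - 4))*B = (M + ((M + 4*(-15)) - 4))*B = (M + ((M - 60) - 4))*B = (M + ((-60 + M) - 4))*B = (M + (-64 + M))*B = (-64 + 2*M)*B = B*(-64 + 2*M))
I = 306592 (I = -536*22*(-32 + 6) = -536*22*(-26) = -268*(-1144) = 306592)
1/I = 1/306592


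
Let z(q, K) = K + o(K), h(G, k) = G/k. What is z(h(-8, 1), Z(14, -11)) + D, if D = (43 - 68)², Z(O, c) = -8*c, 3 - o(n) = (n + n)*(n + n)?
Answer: -30260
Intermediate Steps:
o(n) = 3 - 4*n² (o(n) = 3 - (n + n)*(n + n) = 3 - 2*n*2*n = 3 - 4*n²)
z(q, K) = 3 + K - 4*K² (z(q, K) = K + (3 - 4*K²) = 3 + K - 4*K²)
D = 625 (D = (-25)² = 625)
z(h(-8, 1), Z(14, -11)) + D = (3 - 8*(-11) - 4*(-8*(-11))²) + 625 = (3 + 88 - 4*88²) + 625 = (3 + 88 - 4*7744) + 625 = (3 + 88 - 30976) + 625 = -30885 + 625 = -30260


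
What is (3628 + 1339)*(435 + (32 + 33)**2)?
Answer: 23146220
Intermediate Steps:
(3628 + 1339)*(435 + (32 + 33)**2) = 4967*(435 + 65**2) = 4967*(435 + 4225) = 4967*4660 = 23146220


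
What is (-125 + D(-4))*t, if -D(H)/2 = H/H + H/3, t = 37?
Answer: -13801/3 ≈ -4600.3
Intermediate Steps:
D(H) = -2 - 2*H/3 (D(H) = -2*(H/H + H/3) = -2*(1 + H*(⅓)) = -2*(1 + H/3) = -2 - 2*H/3)
(-125 + D(-4))*t = (-125 + (-2 - ⅔*(-4)))*37 = (-125 + (-2 + 8/3))*37 = (-125 + ⅔)*37 = -373/3*37 = -13801/3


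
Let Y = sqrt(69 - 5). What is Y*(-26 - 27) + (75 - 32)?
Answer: -381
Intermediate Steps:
Y = 8 (Y = sqrt(64) = 8)
Y*(-26 - 27) + (75 - 32) = 8*(-26 - 27) + (75 - 32) = 8*(-53) + 43 = -424 + 43 = -381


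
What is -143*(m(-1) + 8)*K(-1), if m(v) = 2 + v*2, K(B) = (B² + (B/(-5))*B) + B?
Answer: 1144/5 ≈ 228.80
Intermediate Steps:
K(B) = B + 4*B²/5 (K(B) = (B² + (B*(-⅕))*B) + B = (B² + (-B/5)*B) + B = (B² - B²/5) + B = 4*B²/5 + B = B + 4*B²/5)
m(v) = 2 + 2*v
-143*(m(-1) + 8)*K(-1) = -143*((2 + 2*(-1)) + 8)*(⅕)*(-1)*(5 + 4*(-1)) = -143*((2 - 2) + 8)*(⅕)*(-1)*(5 - 4) = -143*(0 + 8)*(⅕)*(-1)*1 = -1144*(-1)/5 = -143*(-8/5) = 1144/5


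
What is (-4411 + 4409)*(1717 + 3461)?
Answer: -10356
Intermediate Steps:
(-4411 + 4409)*(1717 + 3461) = -2*5178 = -10356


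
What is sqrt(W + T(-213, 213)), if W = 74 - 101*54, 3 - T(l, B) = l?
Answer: 2*I*sqrt(1291) ≈ 71.861*I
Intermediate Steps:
T(l, B) = 3 - l
W = -5380 (W = 74 - 5454 = -5380)
sqrt(W + T(-213, 213)) = sqrt(-5380 + (3 - 1*(-213))) = sqrt(-5380 + (3 + 213)) = sqrt(-5380 + 216) = sqrt(-5164) = 2*I*sqrt(1291)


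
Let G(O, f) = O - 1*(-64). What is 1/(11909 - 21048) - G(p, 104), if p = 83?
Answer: -1343434/9139 ≈ -147.00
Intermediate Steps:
G(O, f) = 64 + O (G(O, f) = O + 64 = 64 + O)
1/(11909 - 21048) - G(p, 104) = 1/(11909 - 21048) - (64 + 83) = 1/(-9139) - 1*147 = -1/9139 - 147 = -1343434/9139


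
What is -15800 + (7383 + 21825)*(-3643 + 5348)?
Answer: 49783840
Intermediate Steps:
-15800 + (7383 + 21825)*(-3643 + 5348) = -15800 + 29208*1705 = -15800 + 49799640 = 49783840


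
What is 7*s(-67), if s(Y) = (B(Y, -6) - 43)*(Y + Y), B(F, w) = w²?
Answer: 6566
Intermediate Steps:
s(Y) = -14*Y (s(Y) = ((-6)² - 43)*(Y + Y) = (36 - 43)*(2*Y) = -14*Y)
7*s(-67) = 7*(-14*(-67)) = 7*938 = 6566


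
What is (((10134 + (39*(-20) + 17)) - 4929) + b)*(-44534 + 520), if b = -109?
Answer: -190712662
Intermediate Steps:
(((10134 + (39*(-20) + 17)) - 4929) + b)*(-44534 + 520) = (((10134 + (39*(-20) + 17)) - 4929) - 109)*(-44534 + 520) = (((10134 + (-780 + 17)) - 4929) - 109)*(-44014) = (((10134 - 763) - 4929) - 109)*(-44014) = ((9371 - 4929) - 109)*(-44014) = (4442 - 109)*(-44014) = 4333*(-44014) = -190712662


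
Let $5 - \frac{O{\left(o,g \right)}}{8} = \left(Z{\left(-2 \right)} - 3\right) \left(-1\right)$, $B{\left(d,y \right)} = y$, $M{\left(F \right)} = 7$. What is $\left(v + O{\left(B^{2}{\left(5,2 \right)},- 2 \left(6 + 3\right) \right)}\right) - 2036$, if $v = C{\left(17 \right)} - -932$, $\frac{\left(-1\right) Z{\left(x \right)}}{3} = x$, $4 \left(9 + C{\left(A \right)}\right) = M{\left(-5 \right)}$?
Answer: $- \frac{4189}{4} \approx -1047.3$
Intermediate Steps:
$C{\left(A \right)} = - \frac{29}{4}$ ($C{\left(A \right)} = -9 + \frac{1}{4} \cdot 7 = -9 + \frac{7}{4} = - \frac{29}{4}$)
$Z{\left(x \right)} = - 3 x$
$O{\left(o,g \right)} = 64$ ($O{\left(o,g \right)} = 40 - 8 \left(\left(-3\right) \left(-2\right) - 3\right) \left(-1\right) = 40 - 8 \left(6 - 3\right) \left(-1\right) = 40 - 8 \cdot 3 \left(-1\right) = 40 - -24 = 40 + 24 = 64$)
$v = \frac{3699}{4}$ ($v = - \frac{29}{4} - -932 = - \frac{29}{4} + 932 = \frac{3699}{4} \approx 924.75$)
$\left(v + O{\left(B^{2}{\left(5,2 \right)},- 2 \left(6 + 3\right) \right)}\right) - 2036 = \left(\frac{3699}{4} + 64\right) - 2036 = \frac{3955}{4} - 2036 = - \frac{4189}{4}$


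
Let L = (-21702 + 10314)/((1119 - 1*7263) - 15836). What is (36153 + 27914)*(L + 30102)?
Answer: 10597536261579/5495 ≈ 1.9286e+9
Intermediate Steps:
L = 2847/5495 (L = -11388/((1119 - 7263) - 15836) = -11388/(-6144 - 15836) = -11388/(-21980) = -11388*(-1/21980) = 2847/5495 ≈ 0.51811)
(36153 + 27914)*(L + 30102) = (36153 + 27914)*(2847/5495 + 30102) = 64067*(165413337/5495) = 10597536261579/5495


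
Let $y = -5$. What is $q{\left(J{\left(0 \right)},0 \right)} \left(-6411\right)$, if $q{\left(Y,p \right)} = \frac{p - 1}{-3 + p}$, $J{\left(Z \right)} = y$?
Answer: $-2137$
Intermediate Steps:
$J{\left(Z \right)} = -5$
$q{\left(Y,p \right)} = \frac{-1 + p}{-3 + p}$
$q{\left(J{\left(0 \right)},0 \right)} \left(-6411\right) = \frac{-1 + 0}{-3 + 0} \left(-6411\right) = \frac{1}{-3} \left(-1\right) \left(-6411\right) = \left(- \frac{1}{3}\right) \left(-1\right) \left(-6411\right) = \frac{1}{3} \left(-6411\right) = -2137$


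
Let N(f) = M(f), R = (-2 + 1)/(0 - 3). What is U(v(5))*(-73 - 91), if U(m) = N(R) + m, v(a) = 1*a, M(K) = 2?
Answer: -1148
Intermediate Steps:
R = ⅓ (R = -1/(-3) = -1*(-⅓) = ⅓ ≈ 0.33333)
N(f) = 2
v(a) = a
U(m) = 2 + m
U(v(5))*(-73 - 91) = (2 + 5)*(-73 - 91) = 7*(-164) = -1148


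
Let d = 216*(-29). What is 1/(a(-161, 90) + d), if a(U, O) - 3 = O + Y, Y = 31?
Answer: -1/6140 ≈ -0.00016287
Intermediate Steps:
d = -6264
a(U, O) = 34 + O (a(U, O) = 3 + (O + 31) = 3 + (31 + O) = 34 + O)
1/(a(-161, 90) + d) = 1/((34 + 90) - 6264) = 1/(124 - 6264) = 1/(-6140) = -1/6140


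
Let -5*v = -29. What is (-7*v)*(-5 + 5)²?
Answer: 0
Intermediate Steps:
v = 29/5 (v = -⅕*(-29) = 29/5 ≈ 5.8000)
(-7*v)*(-5 + 5)² = (-7*29/5)*(-5 + 5)² = -203/5*0² = -203/5*0 = 0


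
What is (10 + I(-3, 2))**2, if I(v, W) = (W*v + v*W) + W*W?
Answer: 4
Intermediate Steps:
I(v, W) = W**2 + 2*W*v (I(v, W) = (W*v + W*v) + W**2 = 2*W*v + W**2 = W**2 + 2*W*v)
(10 + I(-3, 2))**2 = (10 + 2*(2 + 2*(-3)))**2 = (10 + 2*(2 - 6))**2 = (10 + 2*(-4))**2 = (10 - 8)**2 = 2**2 = 4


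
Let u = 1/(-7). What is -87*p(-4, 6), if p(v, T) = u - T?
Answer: 3741/7 ≈ 534.43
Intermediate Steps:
u = -1/7 ≈ -0.14286
p(v, T) = -1/7 - T
-87*p(-4, 6) = -87*(-1/7 - 1*6) = -87*(-1/7 - 6) = -87*(-43/7) = 3741/7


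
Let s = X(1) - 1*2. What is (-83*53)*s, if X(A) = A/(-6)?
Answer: 57187/6 ≈ 9531.2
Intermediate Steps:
X(A) = -A/6 (X(A) = A*(-⅙) = -A/6)
s = -13/6 (s = -⅙*1 - 1*2 = -⅙ - 2 = -13/6 ≈ -2.1667)
(-83*53)*s = -83*53*(-13/6) = -4399*(-13/6) = 57187/6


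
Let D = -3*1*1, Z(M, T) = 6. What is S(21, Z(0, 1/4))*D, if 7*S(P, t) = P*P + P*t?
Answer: -243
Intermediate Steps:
S(P, t) = P**2/7 + P*t/7 (S(P, t) = (P*P + P*t)/7 = (P**2 + P*t)/7 = P**2/7 + P*t/7)
D = -3 (D = -3*1 = -3)
S(21, Z(0, 1/4))*D = ((1/7)*21*(21 + 6))*(-3) = ((1/7)*21*27)*(-3) = 81*(-3) = -243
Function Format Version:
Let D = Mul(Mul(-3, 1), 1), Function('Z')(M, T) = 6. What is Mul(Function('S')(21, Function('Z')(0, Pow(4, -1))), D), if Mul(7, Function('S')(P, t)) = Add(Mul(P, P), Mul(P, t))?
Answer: -243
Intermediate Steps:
Function('S')(P, t) = Add(Mul(Rational(1, 7), Pow(P, 2)), Mul(Rational(1, 7), P, t)) (Function('S')(P, t) = Mul(Rational(1, 7), Add(Mul(P, P), Mul(P, t))) = Mul(Rational(1, 7), Add(Pow(P, 2), Mul(P, t))) = Add(Mul(Rational(1, 7), Pow(P, 2)), Mul(Rational(1, 7), P, t)))
D = -3 (D = Mul(-3, 1) = -3)
Mul(Function('S')(21, Function('Z')(0, Pow(4, -1))), D) = Mul(Mul(Rational(1, 7), 21, Add(21, 6)), -3) = Mul(Mul(Rational(1, 7), 21, 27), -3) = Mul(81, -3) = -243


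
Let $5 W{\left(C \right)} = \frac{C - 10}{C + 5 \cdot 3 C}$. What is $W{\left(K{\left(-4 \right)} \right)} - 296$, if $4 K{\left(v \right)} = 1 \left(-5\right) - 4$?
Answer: $- \frac{213071}{720} \approx -295.93$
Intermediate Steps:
$K{\left(v \right)} = - \frac{9}{4}$ ($K{\left(v \right)} = \frac{1 \left(-5\right) - 4}{4} = \frac{-5 - 4}{4} = \frac{1}{4} \left(-9\right) = - \frac{9}{4}$)
$W{\left(C \right)} = \frac{-10 + C}{80 C}$ ($W{\left(C \right)} = \frac{\left(C - 10\right) \frac{1}{C + 5 \cdot 3 C}}{5} = \frac{\left(-10 + C\right) \frac{1}{C + 15 C}}{5} = \frac{\left(-10 + C\right) \frac{1}{16 C}}{5} = \frac{\frac{1}{16} \frac{1}{C} \left(-10 + C\right)}{5} = \frac{-10 + C}{80 C}$)
$W{\left(K{\left(-4 \right)} \right)} - 296 = \frac{-10 - \frac{9}{4}}{80 \left(- \frac{9}{4}\right)} - 296 = \frac{1}{80} \left(- \frac{4}{9}\right) \left(- \frac{49}{4}\right) - 296 = \frac{49}{720} - 296 = - \frac{213071}{720}$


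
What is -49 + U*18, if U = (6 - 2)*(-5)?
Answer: -409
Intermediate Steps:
U = -20 (U = 4*(-5) = -20)
-49 + U*18 = -49 - 20*18 = -49 - 360 = -409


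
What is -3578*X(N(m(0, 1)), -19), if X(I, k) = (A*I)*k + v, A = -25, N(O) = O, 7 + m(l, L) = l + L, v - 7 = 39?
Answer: 10032712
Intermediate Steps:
v = 46 (v = 7 + 39 = 46)
m(l, L) = -7 + L + l (m(l, L) = -7 + (l + L) = -7 + (L + l) = -7 + L + l)
X(I, k) = 46 - 25*I*k (X(I, k) = (-25*I)*k + 46 = -25*I*k + 46 = 46 - 25*I*k)
-3578*X(N(m(0, 1)), -19) = -3578*(46 - 25*(-7 + 1 + 0)*(-19)) = -3578*(46 - 25*(-6)*(-19)) = -3578*(46 - 2850) = -3578*(-2804) = 10032712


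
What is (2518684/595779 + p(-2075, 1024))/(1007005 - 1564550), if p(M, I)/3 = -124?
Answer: 219111104/332173602555 ≈ 0.00065963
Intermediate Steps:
p(M, I) = -372 (p(M, I) = 3*(-124) = -372)
(2518684/595779 + p(-2075, 1024))/(1007005 - 1564550) = (2518684/595779 - 372)/(1007005 - 1564550) = (2518684*(1/595779) - 372)/(-557545) = (2518684/595779 - 372)*(-1/557545) = -219111104/595779*(-1/557545) = 219111104/332173602555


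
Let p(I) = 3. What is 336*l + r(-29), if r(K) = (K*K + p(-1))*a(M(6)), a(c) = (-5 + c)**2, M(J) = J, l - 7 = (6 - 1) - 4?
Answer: 3532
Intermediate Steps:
l = 8 (l = 7 + ((6 - 1) - 4) = 7 + (5 - 4) = 7 + 1 = 8)
r(K) = 3 + K**2 (r(K) = (K*K + 3)*(-5 + 6)**2 = (K**2 + 3)*1**2 = (3 + K**2)*1 = 3 + K**2)
336*l + r(-29) = 336*8 + (3 + (-29)**2) = 2688 + (3 + 841) = 2688 + 844 = 3532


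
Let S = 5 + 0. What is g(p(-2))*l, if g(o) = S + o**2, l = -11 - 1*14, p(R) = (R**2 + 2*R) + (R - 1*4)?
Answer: -1025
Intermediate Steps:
S = 5
p(R) = -4 + R**2 + 3*R (p(R) = (R**2 + 2*R) + (R - 4) = (R**2 + 2*R) + (-4 + R) = -4 + R**2 + 3*R)
l = -25 (l = -11 - 14 = -25)
g(o) = 5 + o**2
g(p(-2))*l = (5 + (-4 + (-2)**2 + 3*(-2))**2)*(-25) = (5 + (-4 + 4 - 6)**2)*(-25) = (5 + (-6)**2)*(-25) = (5 + 36)*(-25) = 41*(-25) = -1025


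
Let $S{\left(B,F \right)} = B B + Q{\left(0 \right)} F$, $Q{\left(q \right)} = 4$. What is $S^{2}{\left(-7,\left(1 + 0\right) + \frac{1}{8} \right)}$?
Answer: $\frac{11449}{4} \approx 2862.3$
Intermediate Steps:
$S{\left(B,F \right)} = B^{2} + 4 F$ ($S{\left(B,F \right)} = B B + 4 F = B^{2} + 4 F$)
$S^{2}{\left(-7,\left(1 + 0\right) + \frac{1}{8} \right)} = \left(\left(-7\right)^{2} + 4 \left(\left(1 + 0\right) + \frac{1}{8}\right)\right)^{2} = \left(49 + 4 \left(1 + \frac{1}{8}\right)\right)^{2} = \left(49 + 4 \cdot \frac{9}{8}\right)^{2} = \left(49 + \frac{9}{2}\right)^{2} = \left(\frac{107}{2}\right)^{2} = \frac{11449}{4}$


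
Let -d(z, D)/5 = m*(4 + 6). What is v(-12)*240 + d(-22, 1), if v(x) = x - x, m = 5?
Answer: -250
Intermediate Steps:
v(x) = 0
d(z, D) = -250 (d(z, D) = -25*(4 + 6) = -25*10 = -5*50 = -250)
v(-12)*240 + d(-22, 1) = 0*240 - 250 = 0 - 250 = -250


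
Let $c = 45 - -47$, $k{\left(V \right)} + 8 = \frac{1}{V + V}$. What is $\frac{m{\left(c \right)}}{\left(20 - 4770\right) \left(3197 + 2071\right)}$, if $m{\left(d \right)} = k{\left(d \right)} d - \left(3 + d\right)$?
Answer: $\frac{1661}{50046000} \approx 3.3189 \cdot 10^{-5}$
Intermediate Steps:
$k{\left(V \right)} = -8 + \frac{1}{2 V}$ ($k{\left(V \right)} = -8 + \frac{1}{V + V} = -8 + \frac{1}{2 V}$)
$c = 92$ ($c = 45 + 47 = 92$)
$m{\left(d \right)} = -3 - d + d \left(-8 + \frac{1}{2 d}\right)$ ($m{\left(d \right)} = \left(-8 + \frac{1}{2 d}\right) d - \left(3 + d\right) = d \left(-8 + \frac{1}{2 d}\right) - \left(3 + d\right) = -3 - d + d \left(-8 + \frac{1}{2 d}\right)$)
$\frac{m{\left(c \right)}}{\left(20 - 4770\right) \left(3197 + 2071\right)} = \frac{- \frac{5}{2} - 828}{\left(20 - 4770\right) \left(3197 + 2071\right)} = \frac{- \frac{5}{2} - 828}{\left(-4750\right) 5268} = - \frac{1661}{2 \left(-25023000\right)} = \left(- \frac{1661}{2}\right) \left(- \frac{1}{25023000}\right) = \frac{1661}{50046000}$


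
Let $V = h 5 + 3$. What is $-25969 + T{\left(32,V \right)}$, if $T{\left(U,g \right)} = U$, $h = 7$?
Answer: $-25937$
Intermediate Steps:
$V = 38$ ($V = 7 \cdot 5 + 3 = 35 + 3 = 38$)
$-25969 + T{\left(32,V \right)} = -25969 + 32 = -25937$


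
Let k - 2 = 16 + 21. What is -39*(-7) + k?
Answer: 312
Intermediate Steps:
k = 39 (k = 2 + (16 + 21) = 2 + 37 = 39)
-39*(-7) + k = -39*(-7) + 39 = 273 + 39 = 312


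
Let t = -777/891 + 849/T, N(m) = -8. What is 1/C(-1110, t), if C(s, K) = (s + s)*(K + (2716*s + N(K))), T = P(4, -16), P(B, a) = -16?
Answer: 396/2650390259105 ≈ 1.4941e-10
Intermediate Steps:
T = -16
t = -256297/4752 (t = -777/891 + 849/(-16) = -777*1/891 + 849*(-1/16) = -259/297 - 849/16 = -256297/4752 ≈ -53.935)
C(s, K) = 2*s*(-8 + K + 2716*s) (C(s, K) = (s + s)*(K + (2716*s - 8)) = (2*s)*(K + (-8 + 2716*s)) = (2*s)*(-8 + K + 2716*s) = 2*s*(-8 + K + 2716*s))
1/C(-1110, t) = 1/(2*(-1110)*(-8 - 256297/4752 + 2716*(-1110))) = 1/(2*(-1110)*(-8 - 256297/4752 - 3014760)) = 1/(2*(-1110)*(-14326433833/4752)) = 1/(2650390259105/396) = 396/2650390259105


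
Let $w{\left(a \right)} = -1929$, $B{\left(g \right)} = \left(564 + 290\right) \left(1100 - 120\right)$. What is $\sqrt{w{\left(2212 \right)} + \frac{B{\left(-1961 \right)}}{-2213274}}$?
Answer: $\frac{i \sqrt{48220492978029}}{158091} \approx 43.925 i$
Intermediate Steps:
$B{\left(g \right)} = 836920$ ($B{\left(g \right)} = 854 \cdot 980 = 836920$)
$\sqrt{w{\left(2212 \right)} + \frac{B{\left(-1961 \right)}}{-2213274}} = \sqrt{-1929 + \frac{836920}{-2213274}} = \sqrt{-1929 + 836920 \left(- \frac{1}{2213274}\right)} = \sqrt{-1929 - \frac{59780}{158091}} = \sqrt{- \frac{305017319}{158091}} = \frac{i \sqrt{48220492978029}}{158091}$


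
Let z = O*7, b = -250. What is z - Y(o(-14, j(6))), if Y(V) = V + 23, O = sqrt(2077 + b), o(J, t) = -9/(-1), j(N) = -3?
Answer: -32 + 21*sqrt(203) ≈ 267.20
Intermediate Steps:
o(J, t) = 9 (o(J, t) = -9*(-1) = 9)
O = 3*sqrt(203) (O = sqrt(2077 - 250) = sqrt(1827) = 3*sqrt(203) ≈ 42.743)
z = 21*sqrt(203) (z = (3*sqrt(203))*7 = 21*sqrt(203) ≈ 299.20)
Y(V) = 23 + V
z - Y(o(-14, j(6))) = 21*sqrt(203) - (23 + 9) = 21*sqrt(203) - 1*32 = 21*sqrt(203) - 32 = -32 + 21*sqrt(203)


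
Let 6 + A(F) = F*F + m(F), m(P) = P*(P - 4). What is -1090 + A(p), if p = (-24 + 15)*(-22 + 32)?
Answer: 15464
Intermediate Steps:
m(P) = P*(-4 + P)
p = -90 (p = -9*10 = -90)
A(F) = -6 + F² + F*(-4 + F) (A(F) = -6 + (F*F + F*(-4 + F)) = -6 + (F² + F*(-4 + F)) = -6 + F² + F*(-4 + F))
-1090 + A(p) = -1090 + (-6 + (-90)² - 90*(-4 - 90)) = -1090 + (-6 + 8100 - 90*(-94)) = -1090 + (-6 + 8100 + 8460) = -1090 + 16554 = 15464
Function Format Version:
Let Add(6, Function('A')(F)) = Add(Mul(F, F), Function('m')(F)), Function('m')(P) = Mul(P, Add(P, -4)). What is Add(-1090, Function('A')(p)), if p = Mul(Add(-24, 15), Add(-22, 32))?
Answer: 15464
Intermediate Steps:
Function('m')(P) = Mul(P, Add(-4, P))
p = -90 (p = Mul(-9, 10) = -90)
Function('A')(F) = Add(-6, Pow(F, 2), Mul(F, Add(-4, F))) (Function('A')(F) = Add(-6, Add(Mul(F, F), Mul(F, Add(-4, F)))) = Add(-6, Add(Pow(F, 2), Mul(F, Add(-4, F)))) = Add(-6, Pow(F, 2), Mul(F, Add(-4, F))))
Add(-1090, Function('A')(p)) = Add(-1090, Add(-6, Pow(-90, 2), Mul(-90, Add(-4, -90)))) = Add(-1090, Add(-6, 8100, Mul(-90, -94))) = Add(-1090, Add(-6, 8100, 8460)) = Add(-1090, 16554) = 15464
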